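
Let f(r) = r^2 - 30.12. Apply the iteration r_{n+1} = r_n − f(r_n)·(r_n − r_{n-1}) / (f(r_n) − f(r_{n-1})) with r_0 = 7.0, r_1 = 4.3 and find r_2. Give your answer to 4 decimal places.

f(7.0) = 18.880000, f(4.3) = -11.630000
r_2 = 4.300000 − (-11.630000)·(4.300000 − 7.000000) / (-11.630000 − 18.880000) = 4.300000 − (31.401000)/(-30.510000) = 5.329204

5.3292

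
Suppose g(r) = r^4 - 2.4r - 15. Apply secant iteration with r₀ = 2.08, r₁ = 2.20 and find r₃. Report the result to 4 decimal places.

2.1167

g(2.08) = -1.274263, g(2.20) = 3.145600
r₂ = 2.200000 − 3.145600·(2.200000 − 2.080000) / (3.145600 − (-1.274263)) = 2.200000 − (0.377472)/(4.419863) = 2.114596
g(2.114596) = -0.080557
r₃ = 2.114596 − (-0.080557)·(2.114596 − 2.200000) / (-0.080557 − 3.145600) = 2.114596 − (0.006880)/(-3.226157) = 2.116729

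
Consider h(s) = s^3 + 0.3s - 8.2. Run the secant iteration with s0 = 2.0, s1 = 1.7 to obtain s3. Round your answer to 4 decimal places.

h(2.0) = 0.400000, h(1.7) = -2.777000
s2 = 1.700000 − (-2.777000)·(1.700000 − 2.000000) / (-2.777000 − 0.400000) = 1.700000 − (0.833100)/(-3.177000) = 1.962229
h(1.962229) = -0.056083
s3 = 1.962229 − (-0.056083)·(1.962229 − 1.700000) / (-0.056083 − (-2.777000)) = 1.962229 − (-0.014707)/(2.720917) = 1.967634

1.9676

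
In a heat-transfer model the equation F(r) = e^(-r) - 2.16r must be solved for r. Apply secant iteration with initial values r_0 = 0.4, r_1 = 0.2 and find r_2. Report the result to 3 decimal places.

F(0.4) = -0.19368, F(0.2) = 0.38673
r_2 = 0.20000 − 0.38673·(0.20000 − 0.40000) / (0.38673 − (-0.19368)) = 0.20000 − (-0.07735)/(0.58041) = 0.33326

0.333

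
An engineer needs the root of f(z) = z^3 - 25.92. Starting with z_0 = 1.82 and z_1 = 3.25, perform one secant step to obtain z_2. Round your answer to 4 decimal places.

2.8251

f(1.82) = -19.891432, f(3.25) = 8.408125
z_2 = 3.250000 − 8.408125·(3.250000 − 1.820000) / (8.408125 − (-19.891432)) = 3.250000 − (12.023619)/(28.299557) = 2.825130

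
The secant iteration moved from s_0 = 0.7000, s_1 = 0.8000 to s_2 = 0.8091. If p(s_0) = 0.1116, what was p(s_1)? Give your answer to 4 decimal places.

The secant line through (0.7000, 0.1116) and (0.8000, p(s_1)) crosses zero at s_2 = 0.8091.
So (0.7000, 0.1116), (0.8000, p(s_1)), (0.8091, 0) are collinear:
p(s_1) = 0.1116 · (0.8000 − 0.8091) / (0.7000 − 0.8091) = 0.1116 · (-0.009100)/(-0.109100) = 0.009309

0.0093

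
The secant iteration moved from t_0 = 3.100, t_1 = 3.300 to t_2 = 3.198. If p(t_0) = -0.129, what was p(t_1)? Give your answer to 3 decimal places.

The secant line through (3.100, -0.129) and (3.300, p(t_1)) crosses zero at t_2 = 3.198.
So (3.100, -0.129), (3.300, p(t_1)), (3.198, 0) are collinear:
p(t_1) = -0.129 · (3.300 − 3.198) / (3.100 − 3.198) = -0.129 · (0.10200)/(-0.09800) = 0.13427

0.134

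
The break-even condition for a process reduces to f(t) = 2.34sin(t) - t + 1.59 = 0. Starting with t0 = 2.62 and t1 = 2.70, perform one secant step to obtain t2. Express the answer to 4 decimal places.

f(2.62) = 0.135932, f(2.70) = -0.109931
t2 = 2.700000 − (-0.109931)·(2.700000 − 2.620000) / (-0.109931 − 0.135932) = 2.700000 − (-0.008794)/(-0.245863) = 2.664230

2.6642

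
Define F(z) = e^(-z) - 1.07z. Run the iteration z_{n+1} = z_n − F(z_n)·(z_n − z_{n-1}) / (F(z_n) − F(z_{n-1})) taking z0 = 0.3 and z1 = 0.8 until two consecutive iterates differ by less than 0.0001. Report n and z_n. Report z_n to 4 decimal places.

n = 5, z_n = 0.5430

F(0.3) = 0.419818, F(0.8) = -0.406671
z2 = 0.800000 − (-0.406671)·(0.500000)/(-0.826489) = 0.553977;  |Δ| = 0.246023
F(0.553977) = -0.018095
z3 = 0.553977 − (-0.018095)·(-0.246023)/(0.388576) = 0.542520;  |Δ| = 0.011457
F(0.542520) = 0.000785
z4 = 0.542520 − 0.000785·(-0.011457)/(0.018880) = 0.542996;  |Δ| = 0.000476
F(0.542996) = -0.000002
z5 = 0.542996 − (-0.000002)·(0.000476)/(-0.000787) = 0.542996;  |Δ| = 0.000001
|z5 − z4| = 0.000001 < 0.0001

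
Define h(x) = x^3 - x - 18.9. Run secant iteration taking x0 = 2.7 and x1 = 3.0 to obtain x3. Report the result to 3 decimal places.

h(2.7) = -1.91700, h(3.0) = 5.10000
x2 = 3.00000 − 5.10000·(3.00000 − 2.70000) / (5.10000 − (-1.91700)) = 3.00000 − (1.53000)/(7.01700) = 2.78196
h(2.78196) = -0.15158
x3 = 2.78196 − (-0.15158)·(2.78196 − 3.00000) / (-0.15158 − 5.10000) = 2.78196 − (0.03305)/(-5.25158) = 2.78825

2.788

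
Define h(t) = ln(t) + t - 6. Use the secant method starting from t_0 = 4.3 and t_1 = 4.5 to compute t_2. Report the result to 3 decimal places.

h(4.3) = -0.24138, h(4.5) = 0.00408
t_2 = 4.50000 − 0.00408·(4.50000 − 4.30000) / (0.00408 − (-0.24138)) = 4.50000 − (0.00082)/(0.24546) = 4.49668

4.497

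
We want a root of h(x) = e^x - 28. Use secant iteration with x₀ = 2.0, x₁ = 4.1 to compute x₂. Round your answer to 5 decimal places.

2.81741

h(2.0) = -20.6109439, h(4.1) = 32.3402876
x₂ = 4.1000000 − 32.3402876·(4.1000000 − 2.0000000) / (32.3402876 − (-20.6109439)) = 4.1000000 − (67.9146040)/(52.9512315) = 2.8174122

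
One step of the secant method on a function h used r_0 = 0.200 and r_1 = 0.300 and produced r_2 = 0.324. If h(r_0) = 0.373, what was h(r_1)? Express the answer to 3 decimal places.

0.072

The secant line through (0.200, 0.373) and (0.300, h(r_1)) crosses zero at r_2 = 0.324.
So (0.200, 0.373), (0.300, h(r_1)), (0.324, 0) are collinear:
h(r_1) = 0.373 · (0.300 − 0.324) / (0.200 − 0.324) = 0.373 · (-0.02400)/(-0.12400) = 0.07219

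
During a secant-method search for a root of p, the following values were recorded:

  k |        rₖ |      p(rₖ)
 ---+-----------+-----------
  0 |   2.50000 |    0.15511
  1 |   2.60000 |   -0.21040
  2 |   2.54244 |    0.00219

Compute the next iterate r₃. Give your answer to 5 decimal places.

r₃ = 2.54244 − 0.00219·(2.54244 − 2.60000) / (0.00219 − (-0.21040))
   = 2.54244 − (-0.0001261)/(0.2125900) = 2.5430330

2.54303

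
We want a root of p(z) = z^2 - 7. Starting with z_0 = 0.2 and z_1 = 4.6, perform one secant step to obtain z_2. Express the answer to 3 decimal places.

1.650

p(0.2) = -6.96000, p(4.6) = 14.16000
z_2 = 4.60000 − 14.16000·(4.60000 − 0.20000) / (14.16000 − (-6.96000)) = 4.60000 − (62.30400)/(21.12000) = 1.65000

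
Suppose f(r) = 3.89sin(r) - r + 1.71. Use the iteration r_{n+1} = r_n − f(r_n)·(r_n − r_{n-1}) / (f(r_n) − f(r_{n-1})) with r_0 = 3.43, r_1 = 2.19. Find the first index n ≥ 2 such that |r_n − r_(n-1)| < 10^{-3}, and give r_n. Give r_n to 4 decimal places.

f(3.43) = -2.826416, f(2.19) = 2.687786
r_2 = 2.190000 − 2.687786·(-1.240000)/(5.514202) = 2.794413;  |Δ| = 0.604413
f(2.794413) = 0.239149
r_3 = 2.794413 − 0.239149·(0.604413)/(-2.448637) = 2.853444;  |Δ| = 0.059031
f(2.853444) = -0.037990
r_4 = 2.853444 − (-0.037990)·(0.059031)/(-0.277139) = 2.845352;  |Δ| = 0.008092
f(2.845352) = 0.000245
r_5 = 2.845352 − 0.000245·(-0.008092)/(0.038235) = 2.845403;  |Δ| = 0.000052
|r_5 − r_4| = 0.000052 < 10^{-3}

n = 5, r_n = 2.8454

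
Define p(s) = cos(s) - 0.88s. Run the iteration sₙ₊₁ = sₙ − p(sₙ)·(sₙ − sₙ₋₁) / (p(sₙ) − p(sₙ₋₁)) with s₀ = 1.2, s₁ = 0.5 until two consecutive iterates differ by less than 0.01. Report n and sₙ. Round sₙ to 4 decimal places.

n = 4, sₙ = 0.7954

p(1.2) = -0.693642, p(0.5) = 0.437583
s₂ = 0.500000 − 0.437583·(-0.700000)/(1.131225) = 0.770775;  |Δ| = 0.270775
p(0.770775) = 0.039088
s₃ = 0.770775 − 0.039088·(0.270775)/(-0.398494) = 0.797336;  |Δ| = 0.026560
p(0.797336) = -0.003040
s₄ = 0.797336 − (-0.003040)·(0.026560)/(-0.042128) = 0.795419;  |Δ| = 0.001917
|s₄ − s₃| = 0.001917 < 0.01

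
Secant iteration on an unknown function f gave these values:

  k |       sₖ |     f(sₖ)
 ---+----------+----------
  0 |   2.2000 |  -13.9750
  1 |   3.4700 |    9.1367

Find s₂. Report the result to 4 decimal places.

2.9679

s₂ = 3.4700 − 9.1367·(3.4700 − 2.2000) / (9.1367 − (-13.9750))
   = 3.4700 − (11.603609)/(23.111700) = 2.967934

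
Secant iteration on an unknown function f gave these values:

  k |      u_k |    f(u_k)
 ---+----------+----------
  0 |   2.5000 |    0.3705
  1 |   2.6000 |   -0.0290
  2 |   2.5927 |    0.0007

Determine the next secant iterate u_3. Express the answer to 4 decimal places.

2.5929

u_3 = 2.5927 − 0.0007·(2.5927 − 2.6000) / (0.0007 − (-0.0290))
   = 2.5927 − (-0.000005)/(0.029700) = 2.592872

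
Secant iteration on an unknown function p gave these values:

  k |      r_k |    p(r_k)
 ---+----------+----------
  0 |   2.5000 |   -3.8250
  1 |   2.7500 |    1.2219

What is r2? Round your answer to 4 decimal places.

r2 = 2.7500 − 1.2219·(2.7500 − 2.5000) / (1.2219 − (-3.8250))
   = 2.7500 − (0.305475)/(5.046900) = 2.689473

2.6895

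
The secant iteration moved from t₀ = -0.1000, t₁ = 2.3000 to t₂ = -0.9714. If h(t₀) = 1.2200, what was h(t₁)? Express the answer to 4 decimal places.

The secant line through (-0.1000, 1.2200) and (2.3000, h(t₁)) crosses zero at t₂ = -0.9714.
So (-0.1000, 1.2200), (2.3000, h(t₁)), (-0.9714, 0) are collinear:
h(t₁) = 1.2200 · (2.3000 − (-0.9714)) / (-0.1000 − (-0.9714)) = 1.2200 · (3.271400)/(0.871400) = 4.580110

4.5801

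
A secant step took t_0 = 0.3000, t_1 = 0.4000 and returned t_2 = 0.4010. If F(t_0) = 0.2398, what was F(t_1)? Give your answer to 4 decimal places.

The secant line through (0.3000, 0.2398) and (0.4000, F(t_1)) crosses zero at t_2 = 0.4010.
So (0.3000, 0.2398), (0.4000, F(t_1)), (0.4010, 0) are collinear:
F(t_1) = 0.2398 · (0.4000 − 0.4010) / (0.3000 − 0.4010) = 0.2398 · (-0.001000)/(-0.101000) = 0.002374

0.0024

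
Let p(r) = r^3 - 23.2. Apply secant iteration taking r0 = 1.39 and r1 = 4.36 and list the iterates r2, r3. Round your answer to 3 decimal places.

p(1.39) = -20.51438, p(4.36) = 59.68186
r2 = 4.36000 − 59.68186·(4.36000 − 1.39000) / (59.68186 − (-20.51438)) = 4.36000 − (177.25511)/(80.19624) = 2.14973
p(2.14973) = -13.26533
r3 = 2.14973 − (-13.26533)·(2.14973 − 4.36000) / (-13.26533 − 59.68186) = 2.14973 − (29.31992)/(-72.94719) = 2.55167

2.150, 2.552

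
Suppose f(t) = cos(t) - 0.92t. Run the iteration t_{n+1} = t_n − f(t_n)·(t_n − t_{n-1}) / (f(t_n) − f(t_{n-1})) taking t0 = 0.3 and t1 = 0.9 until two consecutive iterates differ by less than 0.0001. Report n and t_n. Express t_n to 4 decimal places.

n = 5, t_n = 0.7759

f(0.3) = 0.679336, f(0.9) = -0.206390
t2 = 0.900000 − (-0.206390)·(0.600000)/(-0.885727) = 0.760189;  |Δ| = 0.139811
f(0.760189) = 0.025331
t3 = 0.760189 − 0.025331·(-0.139811)/(0.231721) = 0.775473;  |Δ| = 0.015284
f(0.775473) = 0.000655
t4 = 0.775473 − 0.000655·(0.015284)/(-0.024677) = 0.775879;  |Δ| = 0.000405
f(0.775879) = -0.000002
t5 = 0.775879 − (-0.000002)·(0.000405)/(-0.000657) = 0.775877;  |Δ| = 0.000001
|t5 − t4| = 0.000001 < 0.0001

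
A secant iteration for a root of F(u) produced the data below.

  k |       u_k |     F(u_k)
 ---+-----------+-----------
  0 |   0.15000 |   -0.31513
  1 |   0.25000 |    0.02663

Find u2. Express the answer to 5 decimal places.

u2 = 0.25000 − 0.02663·(0.25000 − 0.15000) / (0.02663 − (-0.31513))
   = 0.25000 − (0.0026630)/(0.3417600) = 0.2422080

0.24221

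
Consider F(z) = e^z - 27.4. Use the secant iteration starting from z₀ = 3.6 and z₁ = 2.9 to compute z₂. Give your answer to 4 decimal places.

F(3.6) = 9.198234, F(2.9) = -9.225855
z₂ = 2.900000 − (-9.225855)·(2.900000 − 3.600000) / (-9.225855 − 9.198234) = 2.900000 − (6.458098)/(-18.424089) = 3.250525

3.2505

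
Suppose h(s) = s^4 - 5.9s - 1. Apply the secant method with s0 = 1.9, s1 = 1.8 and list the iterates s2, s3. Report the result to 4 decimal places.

1.8577, 1.8604

h(1.9) = 0.822100, h(1.8) = -1.122400
s2 = 1.800000 − (-1.122400)·(1.800000 − 1.900000) / (-1.122400 − 0.822100) = 1.800000 − (0.112240)/(-1.944500) = 1.857722
h(1.857722) = -0.050259
s3 = 1.857722 − (-0.050259)·(1.857722 − 1.800000) / (-0.050259 − (-1.122400)) = 1.857722 − (-0.002901)/(1.072141) = 1.860428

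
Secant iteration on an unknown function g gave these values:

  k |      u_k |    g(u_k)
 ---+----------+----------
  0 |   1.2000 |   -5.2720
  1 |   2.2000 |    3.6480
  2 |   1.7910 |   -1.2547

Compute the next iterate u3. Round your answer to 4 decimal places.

1.8957

u3 = 1.7910 − (-1.2547)·(1.7910 − 2.2000) / (-1.2547 − 3.6480)
   = 1.7910 − (0.513172)/(-4.902700) = 1.895671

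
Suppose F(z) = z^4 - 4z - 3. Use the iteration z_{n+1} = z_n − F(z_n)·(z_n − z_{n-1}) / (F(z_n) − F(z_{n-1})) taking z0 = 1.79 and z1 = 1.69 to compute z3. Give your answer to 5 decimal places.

1.78442

F(1.79) = 0.1062568, F(1.69) = -1.6026928
z2 = 1.6900000 − (-1.6026928)·(1.6900000 − 1.7900000) / (-1.6026928 − 0.1062568) = 1.6900000 − (0.1602693)/(-1.7089496) = 1.7837823
F(1.7837823) = -0.0107728
z3 = 1.7837823 − (-0.0107728)·(1.7837823 − 1.6900000) / (-0.0107728 − (-1.6026928)) = 1.7837823 − (-0.0010103)/(1.5919200) = 1.7844170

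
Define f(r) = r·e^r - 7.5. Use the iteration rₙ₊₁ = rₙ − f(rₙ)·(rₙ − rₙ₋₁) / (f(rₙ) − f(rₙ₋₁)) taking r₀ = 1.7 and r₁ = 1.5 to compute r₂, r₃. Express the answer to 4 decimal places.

f(1.7) = 1.805711, f(1.5) = -0.777466
r₂ = 1.500000 − (-0.777466)·(1.500000 − 1.700000) / (-0.777466 − 1.805711) = 1.500000 − (0.155493)/(-2.583177) = 1.560195
f(1.560195) = -0.073868
r₃ = 1.560195 − (-0.073868)·(1.560195 − 1.500000) / (-0.073868 − (-0.777466)) = 1.560195 − (-0.004446)/(0.703598) = 1.566514

1.5602, 1.5665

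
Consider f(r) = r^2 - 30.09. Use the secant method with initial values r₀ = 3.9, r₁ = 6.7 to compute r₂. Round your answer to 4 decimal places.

f(3.9) = -14.880000, f(6.7) = 14.800000
r₂ = 6.700000 − 14.800000·(6.700000 − 3.900000) / (14.800000 − (-14.880000)) = 6.700000 − (41.440000)/(29.680000) = 5.303774

5.3038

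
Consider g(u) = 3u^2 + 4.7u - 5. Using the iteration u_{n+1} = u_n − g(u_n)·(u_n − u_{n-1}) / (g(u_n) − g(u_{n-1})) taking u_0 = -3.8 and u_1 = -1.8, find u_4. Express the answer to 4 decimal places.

g(-3.8) = 20.460000, g(-1.8) = -3.740000
u_2 = -1.800000 − (-3.740000)·(-1.800000 − (-3.800000)) / (-3.740000 − 20.460000) = -1.800000 − (-7.480000)/(-24.200000) = -2.109091
g(-2.109091) = -1.567934
u_3 = -2.109091 − (-1.567934)·(-2.109091 − (-1.800000)) / (-1.567934 − (-3.740000)) = -2.109091 − (0.484634)/(2.172066) = -2.332212
g(-2.332212) = 0.356244
u_4 = -2.332212 − 0.356244·(-2.332212 − (-2.109091)) / (0.356244 − (-1.567934)) = -2.332212 − (-0.079486)/(1.924177) = -2.290903

-2.2909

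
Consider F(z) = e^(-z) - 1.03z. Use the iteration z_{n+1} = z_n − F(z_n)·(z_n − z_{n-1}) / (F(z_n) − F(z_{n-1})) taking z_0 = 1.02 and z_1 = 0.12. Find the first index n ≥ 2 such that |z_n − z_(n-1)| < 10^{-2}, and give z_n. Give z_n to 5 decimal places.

F(1.02) = -0.6900051, F(0.12) = 0.7633204
z_2 = 0.1200000 − 0.7633204·(-0.9000000)/(1.4533255) = 0.5927010;  |Δ| = 0.4727010
F(0.5927010) = -0.0576499
z_3 = 0.5927010 − (-0.0576499)·(0.4727010)/(-0.8209704) = 0.5595071;  |Δ| = 0.0331939
F(0.5595071) = -0.0048017
z_4 = 0.5595071 − (-0.0048017)·(-0.0331939)/(0.0528483) = 0.5564912;  |Δ| = 0.0030159
|z_4 − z_3| = 0.0030159 < 10^{-2}

n = 4, z_n = 0.55649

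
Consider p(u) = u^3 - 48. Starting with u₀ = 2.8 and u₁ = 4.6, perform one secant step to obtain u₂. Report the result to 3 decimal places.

3.422

p(2.8) = -26.04800, p(4.6) = 49.33600
u₂ = 4.60000 − 49.33600·(4.60000 − 2.80000) / (49.33600 − (-26.04800)) = 4.60000 − (88.80480)/(75.38400) = 3.42197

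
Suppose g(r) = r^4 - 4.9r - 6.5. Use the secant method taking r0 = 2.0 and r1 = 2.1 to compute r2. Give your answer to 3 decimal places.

g(2.0) = -0.30000, g(2.1) = 2.65810
r2 = 2.10000 − 2.65810·(2.10000 − 2.00000) / (2.65810 − (-0.30000)) = 2.10000 − (0.26581)/(2.95810) = 2.01014

2.010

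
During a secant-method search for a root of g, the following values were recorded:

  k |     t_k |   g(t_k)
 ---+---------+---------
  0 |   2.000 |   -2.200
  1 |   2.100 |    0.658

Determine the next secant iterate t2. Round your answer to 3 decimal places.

t2 = 2.100 − 0.658·(2.100 − 2.000) / (0.658 − (-2.200))
   = 2.100 − (0.06580)/(2.85800) = 2.07698

2.077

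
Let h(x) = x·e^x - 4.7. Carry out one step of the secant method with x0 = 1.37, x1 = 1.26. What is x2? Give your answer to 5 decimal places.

1.28989

h(1.37) = 0.6914305, h(1.26) = -0.2579689
x2 = 1.2600000 − (-0.2579689)·(1.2600000 − 1.3700000) / (-0.2579689 − 0.6914305) = 1.2600000 − (0.0283766)/(-0.9493994) = 1.2898890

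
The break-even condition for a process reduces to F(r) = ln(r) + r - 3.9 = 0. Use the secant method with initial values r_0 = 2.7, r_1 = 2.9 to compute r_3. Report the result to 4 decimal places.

2.8520

F(2.7) = -0.206748, F(2.9) = 0.064711
r_2 = 2.900000 − 0.064711·(2.900000 − 2.700000) / (0.064711 − (-0.206748)) = 2.900000 − (0.012942)/(0.271459) = 2.852324
F(2.852324) = 0.000458
r_3 = 2.852324 − 0.000458·(2.852324 − 2.900000) / (0.000458 − 0.064711) = 2.852324 − (-0.000022)/(-0.064253) = 2.851984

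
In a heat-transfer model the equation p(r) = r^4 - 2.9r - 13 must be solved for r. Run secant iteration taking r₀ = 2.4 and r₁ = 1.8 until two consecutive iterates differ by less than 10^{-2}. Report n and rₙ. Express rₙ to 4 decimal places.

n = 5, rₙ = 2.0894

p(2.4) = 13.217600, p(1.8) = -7.722400
r₂ = 1.800000 − (-7.722400)·(-0.600000)/(-20.940000) = 2.021272;  |Δ| = 0.221272
p(2.021272) = -2.170041
r₃ = 2.021272 − (-2.170041)·(0.221272)/(5.552359) = 2.107753;  |Δ| = 0.086480
p(2.107753) = 0.624397
r₄ = 2.107753 − 0.624397·(0.086480)/(2.794439) = 2.088429;  |Δ| = 0.019323
p(2.088429) = -0.033446
r₅ = 2.088429 − (-0.033446)·(-0.019323)/(-0.657843) = 2.089412;  |Δ| = 0.000982
|r₅ − r₄| = 0.000982 < 10^{-2}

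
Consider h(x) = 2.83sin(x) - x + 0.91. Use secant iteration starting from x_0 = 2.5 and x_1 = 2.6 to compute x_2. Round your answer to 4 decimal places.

h(2.5) = 0.103676, h(2.6) = -0.231131
x_2 = 2.600000 − (-0.231131)·(2.600000 − 2.500000) / (-0.231131 − 0.103676) = 2.600000 − (-0.023113)/(-0.334807) = 2.530966

2.5310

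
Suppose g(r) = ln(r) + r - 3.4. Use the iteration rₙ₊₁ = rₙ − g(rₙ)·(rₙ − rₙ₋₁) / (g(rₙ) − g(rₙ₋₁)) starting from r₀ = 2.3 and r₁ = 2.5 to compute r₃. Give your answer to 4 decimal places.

2.4884

g(2.3) = -0.267091, g(2.5) = 0.016291
r₂ = 2.500000 − 0.016291·(2.500000 − 2.300000) / (0.016291 − (-0.267091)) = 2.500000 − (0.003258)/(0.283382) = 2.488503
g(2.488503) = 0.000184
r₃ = 2.488503 − 0.000184·(2.488503 − 2.500000) / (0.000184 − 0.016291) = 2.488503 − (-0.000002)/(-0.016107) = 2.488371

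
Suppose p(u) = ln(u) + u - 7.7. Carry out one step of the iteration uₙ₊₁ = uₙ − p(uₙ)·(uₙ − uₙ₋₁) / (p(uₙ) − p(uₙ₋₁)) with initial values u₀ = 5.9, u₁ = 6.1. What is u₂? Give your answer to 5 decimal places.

p(5.9) = -0.0250476, p(6.1) = 0.2082888
u₂ = 6.1000000 − 0.2082888·(6.1000000 − 5.9000000) / (0.2082888 − (-0.0250476)) = 6.1000000 − (0.0416578)/(0.2333364) = 5.9214691

5.92147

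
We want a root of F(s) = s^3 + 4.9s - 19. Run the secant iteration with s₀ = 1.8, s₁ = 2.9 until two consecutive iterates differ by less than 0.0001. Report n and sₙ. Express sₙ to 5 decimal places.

n = 6, sₙ = 2.06928

F(1.8) = -4.3480000, F(2.9) = 19.5990000
s₂ = 2.9000000 − 19.5990000·(1.1000000)/(23.9470000) = 1.9997244;  |Δ| = 0.9002756
F(1.9997244) = -1.2046573
s₃ = 1.9997244 − (-1.2046573)·(-0.9002756)/(-20.8036573) = 2.0518558;  |Δ| = 0.0521314
F(2.0518558) = -0.3073637
s₄ = 2.0518558 − (-0.3073637)·(0.0521314)/(0.8972936) = 2.0697131;  |Δ| = 0.0178574
F(2.0697131) = 0.0076505
s₅ = 2.0697131 − 0.0076505·(0.0178574)/(0.3150142) = 2.0692795;  |Δ| = 0.0004337
F(2.0692795) = -0.0000468
s₆ = 2.0692795 − (-0.0000468)·(-0.0004337)/(-0.0076973) = 2.0692821;  |Δ| = 0.0000026
|s₆ − s₅| = 0.0000026 < 0.0001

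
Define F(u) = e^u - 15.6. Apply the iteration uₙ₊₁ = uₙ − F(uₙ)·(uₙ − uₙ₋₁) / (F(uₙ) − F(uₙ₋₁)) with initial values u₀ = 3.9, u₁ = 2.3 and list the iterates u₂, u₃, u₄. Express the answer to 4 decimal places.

2.5283, 2.8021, 2.7411

F(3.9) = 33.802449, F(2.3) = -5.625818
u₂ = 2.300000 − (-5.625818)·(2.300000 − 3.900000) / (-5.625818 − 33.802449) = 2.300000 − (9.001308)/(-39.428267) = 2.528296
F(2.528296) = -3.067869
u₃ = 2.528296 − (-3.067869)·(2.528296 − 2.300000) / (-3.067869 − (-5.625818)) = 2.528296 − (-0.700382)/(2.557948) = 2.802102
F(2.802102) = 0.879247
u₄ = 2.802102 − 0.879247·(2.802102 − 2.528296) / (0.879247 − (-3.067869)) = 2.802102 − (0.240743)/(3.947116) = 2.741110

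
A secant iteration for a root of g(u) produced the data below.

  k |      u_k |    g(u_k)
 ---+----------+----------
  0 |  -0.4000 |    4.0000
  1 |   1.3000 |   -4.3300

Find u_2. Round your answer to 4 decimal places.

u_2 = 1.3000 − (-4.3300)·(1.3000 − (-0.4000)) / (-4.3300 − 4.0000)
   = 1.3000 − (-7.361000)/(-8.330000) = 0.416327

0.4163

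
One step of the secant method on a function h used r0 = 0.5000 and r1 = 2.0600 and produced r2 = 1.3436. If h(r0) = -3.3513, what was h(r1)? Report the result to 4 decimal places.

The secant line through (0.5000, -3.3513) and (2.0600, h(r1)) crosses zero at r2 = 1.3436.
So (0.5000, -3.3513), (2.0600, h(r1)), (1.3436, 0) are collinear:
h(r1) = -3.3513 · (2.0600 − 1.3436) / (0.5000 − 1.3436) = -3.3513 · (0.716400)/(-0.843600) = 2.845983

2.8460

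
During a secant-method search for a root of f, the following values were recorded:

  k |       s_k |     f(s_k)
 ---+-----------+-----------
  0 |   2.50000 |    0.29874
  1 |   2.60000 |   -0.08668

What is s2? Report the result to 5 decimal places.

s2 = 2.60000 − (-0.08668)·(2.60000 − 2.50000) / (-0.08668 − 0.29874)
   = 2.60000 − (-0.0086680)/(-0.3854200) = 2.5775102

2.57751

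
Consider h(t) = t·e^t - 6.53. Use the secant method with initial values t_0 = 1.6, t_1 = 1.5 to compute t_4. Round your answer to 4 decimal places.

h(1.6) = 1.394852, h(1.5) = 0.192534
t_2 = 1.500000 − 0.192534·(1.500000 − 1.600000) / (0.192534 − 1.394852) = 1.500000 − (-0.019253)/(-1.202318) = 1.483986
h(1.483986) = 0.015112
t_3 = 1.483986 − 0.015112·(1.483986 − 1.500000) / (0.015112 − 0.192534) = 1.483986 − (-0.000242)/(-0.177422) = 1.482623
h(1.482623) = 0.000183
t_4 = 1.482623 − 0.000183·(1.482623 − 1.483986) / (0.000183 − 0.015112) = 1.482623 − (0.000000)/(-0.014929) = 1.482606

1.4826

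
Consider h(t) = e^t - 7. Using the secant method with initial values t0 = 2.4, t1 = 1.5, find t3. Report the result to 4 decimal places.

h(2.4) = 4.023176, h(1.5) = -2.518311
t2 = 1.500000 − (-2.518311)·(1.500000 − 2.400000) / (-2.518311 − 4.023176) = 1.500000 − (2.266480)/(-6.541487) = 1.846478
h(1.846478) = -0.662542
t3 = 1.846478 − (-0.662542)·(1.846478 − 1.500000) / (-0.662542 − (-2.518311)) = 1.846478 − (-0.229556)/(1.855769) = 1.970176

1.9702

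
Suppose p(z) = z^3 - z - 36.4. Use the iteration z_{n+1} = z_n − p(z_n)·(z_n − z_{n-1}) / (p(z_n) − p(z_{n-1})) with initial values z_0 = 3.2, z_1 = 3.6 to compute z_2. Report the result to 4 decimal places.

p(3.2) = -6.832000, p(3.6) = 6.656000
z_2 = 3.600000 − 6.656000·(3.600000 − 3.200000) / (6.656000 − (-6.832000)) = 3.600000 − (2.662400)/(13.488000) = 3.402610

3.4026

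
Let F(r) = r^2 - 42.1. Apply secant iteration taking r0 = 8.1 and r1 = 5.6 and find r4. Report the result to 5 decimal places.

6.48839

F(8.1) = 23.5100000, F(5.6) = -10.7400000
r2 = 5.6000000 − (-10.7400000)·(5.6000000 − 8.1000000) / (-10.7400000 − 23.5100000) = 5.6000000 − (26.8500000)/(-34.2500000) = 6.3839416
F(6.3839416) = -1.3452896
r3 = 6.3839416 − (-1.3452896)·(6.3839416 − 5.6000000) / (-1.3452896 − (-10.7400000)) = 6.3839416 − (-1.0546285)/(9.3947104) = 6.4961993
F(6.4961993) = 0.1006053
r4 = 6.4961993 − 0.1006053·(6.4961993 − 6.3839416) / (0.1006053 − (-1.3452896)) = 6.4961993 − (0.0112937)/(1.4458948) = 6.4883884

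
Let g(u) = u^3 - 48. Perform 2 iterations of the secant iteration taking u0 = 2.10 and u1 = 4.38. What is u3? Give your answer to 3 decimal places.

g(2.10) = -38.73900, g(4.38) = 36.02767
u2 = 4.38000 − 36.02767·(4.38000 − 2.10000) / (36.02767 − (-38.73900)) = 4.38000 − (82.14309)/(74.76667) = 3.28134
g(3.28134) = -12.66916
u3 = 3.28134 − (-12.66916)·(3.28134 − 4.38000) / (-12.66916 − 36.02767) = 3.28134 − (13.91908)/(-48.69683) = 3.56717

3.567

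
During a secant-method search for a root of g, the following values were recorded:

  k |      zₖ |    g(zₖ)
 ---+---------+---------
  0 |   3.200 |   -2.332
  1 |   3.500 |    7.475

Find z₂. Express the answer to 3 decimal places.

z₂ = 3.500 − 7.475·(3.500 − 3.200) / (7.475 − (-2.332))
   = 3.500 − (2.24250)/(9.80700) = 3.27134

3.271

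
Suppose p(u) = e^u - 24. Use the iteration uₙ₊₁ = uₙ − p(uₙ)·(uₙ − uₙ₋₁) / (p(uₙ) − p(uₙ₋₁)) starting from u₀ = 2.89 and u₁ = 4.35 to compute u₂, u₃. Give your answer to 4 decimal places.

p(2.89) = -6.006690, p(4.35) = 53.478463
u₂ = 4.350000 − 53.478463·(4.350000 − 2.890000) / (53.478463 − (-6.006690)) = 4.350000 − (78.078556)/(59.485153) = 3.037428
p(3.037428) = -3.148459
u₃ = 3.037428 − (-3.148459)·(3.037428 − 4.350000) / (-3.148459 − 53.478463) = 3.037428 − (4.132580)/(-56.626922) = 3.110407

3.0374, 3.1104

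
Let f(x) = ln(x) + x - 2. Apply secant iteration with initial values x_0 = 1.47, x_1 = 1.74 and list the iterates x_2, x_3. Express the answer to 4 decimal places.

f(1.47) = -0.144738, f(1.74) = 0.293885
x_2 = 1.740000 − 0.293885·(1.740000 − 1.470000) / (0.293885 − (-0.144738)) = 1.740000 − (0.079349)/(0.438623) = 1.559095
f(1.559095) = 0.003201
x_3 = 1.559095 − 0.003201·(1.559095 − 1.740000) / (0.003201 − 0.293885) = 1.559095 − (-0.000579)/(-0.290684) = 1.557103

1.5591, 1.5571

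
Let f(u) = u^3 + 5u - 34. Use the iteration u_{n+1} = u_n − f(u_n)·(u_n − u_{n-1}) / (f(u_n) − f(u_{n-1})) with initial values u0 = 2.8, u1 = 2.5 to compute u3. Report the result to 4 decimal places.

2.7305

f(2.8) = 1.952000, f(2.5) = -5.875000
u2 = 2.500000 − (-5.875000)·(2.500000 − 2.800000) / (-5.875000 − 1.952000) = 2.500000 − (1.762500)/(-7.827000) = 2.725182
f(2.725182) = -0.135206
u3 = 2.725182 − (-0.135206)·(2.725182 − 2.500000) / (-0.135206 − (-5.875000)) = 2.725182 − (-0.030446)/(5.739794) = 2.730486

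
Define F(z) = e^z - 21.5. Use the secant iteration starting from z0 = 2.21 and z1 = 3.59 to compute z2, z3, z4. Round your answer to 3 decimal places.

F(2.21) = -12.38428, F(3.59) = 14.73408
z2 = 3.59000 − 14.73408·(3.59000 − 2.21000) / (14.73408 − (-12.38428)) = 3.59000 − (20.33302)/(27.11836) = 2.84021
F(2.84021) = -4.38061
z3 = 2.84021 − (-4.38061)·(2.84021 − 3.59000) / (-4.38061 − 14.73408) = 2.84021 − (3.28453)/(-19.11468) = 3.01204
F(3.01204) = -1.17108
z4 = 3.01204 − (-1.17108)·(3.01204 − 2.84021) / (-1.17108 − (-4.38061)) = 3.01204 − (-0.20123)/(3.20953) = 3.07474

2.840, 3.012, 3.075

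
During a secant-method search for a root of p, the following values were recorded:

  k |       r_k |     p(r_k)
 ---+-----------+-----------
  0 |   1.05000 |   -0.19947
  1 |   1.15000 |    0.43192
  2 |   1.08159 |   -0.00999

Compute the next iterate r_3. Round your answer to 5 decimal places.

r_3 = 1.08159 − (-0.00999)·(1.08159 − 1.15000) / (-0.00999 − 0.43192)
   = 1.08159 − (0.0006834)/(-0.4419100) = 1.0831365

1.08314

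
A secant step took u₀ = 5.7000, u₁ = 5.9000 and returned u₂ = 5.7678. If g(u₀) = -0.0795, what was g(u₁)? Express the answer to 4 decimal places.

0.1550

The secant line through (5.7000, -0.0795) and (5.9000, g(u₁)) crosses zero at u₂ = 5.7678.
So (5.7000, -0.0795), (5.9000, g(u₁)), (5.7678, 0) are collinear:
g(u₁) = -0.0795 · (5.9000 − 5.7678) / (5.7000 − 5.7678) = -0.0795 · (0.132200)/(-0.067800) = 0.155013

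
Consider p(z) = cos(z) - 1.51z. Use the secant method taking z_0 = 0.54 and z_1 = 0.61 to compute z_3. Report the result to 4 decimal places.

p(0.54) = 0.042309, p(0.61) = -0.101452
z_2 = 0.610000 − (-0.101452)·(0.610000 − 0.540000) / (-0.101452 − 0.042309) = 0.610000 − (-0.007102)/(-0.143761) = 0.560601
p(0.560601) = 0.000428
z_3 = 0.560601 − 0.000428·(0.560601 − 0.610000) / (0.000428 − (-0.101452)) = 0.560601 − (-0.000021)/(0.101880) = 0.560809

0.5608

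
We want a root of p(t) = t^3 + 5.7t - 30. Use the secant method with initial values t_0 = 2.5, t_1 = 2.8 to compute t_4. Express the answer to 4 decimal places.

2.5051

p(2.5) = -0.125000, p(2.8) = 7.912000
t_2 = 2.800000 − 7.912000·(2.800000 − 2.500000) / (7.912000 − (-0.125000)) = 2.800000 − (2.373600)/(8.037000) = 2.504666
p(2.504666) = -0.010755
t_3 = 2.504666 − (-0.010755)·(2.504666 − 2.800000) / (-0.010755 − 7.912000) = 2.504666 − (0.003176)/(-7.922755) = 2.505067
p(2.505067) = -0.000923
t_4 = 2.505067 − (-0.000923)·(2.505067 − 2.504666) / (-0.000923 − (-0.010755)) = 2.505067 − (0.000000)/(0.009831) = 2.505104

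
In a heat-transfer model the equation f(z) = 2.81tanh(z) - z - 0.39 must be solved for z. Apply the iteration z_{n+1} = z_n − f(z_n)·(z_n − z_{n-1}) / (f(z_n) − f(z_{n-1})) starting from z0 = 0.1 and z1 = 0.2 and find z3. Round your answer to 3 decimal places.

f(0.1) = -0.20993, f(0.2) = -0.03538
z2 = 0.20000 − (-0.03538)·(0.20000 − 0.10000) / (-0.03538 − (-0.20993)) = 0.20000 − (-0.00354)/(0.17456) = 0.22027
f(0.22027) = -0.00114
z3 = 0.22027 − (-0.00114)·(0.22027 − 0.20000) / (-0.00114 − (-0.03538)) = 0.22027 − (-0.00002)/(0.03424) = 0.22094

0.221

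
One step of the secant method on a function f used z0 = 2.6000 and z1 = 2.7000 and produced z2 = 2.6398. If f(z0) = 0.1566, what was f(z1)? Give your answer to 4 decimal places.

The secant line through (2.6000, 0.1566) and (2.7000, f(z1)) crosses zero at z2 = 2.6398.
So (2.6000, 0.1566), (2.7000, f(z1)), (2.6398, 0) are collinear:
f(z1) = 0.1566 · (2.7000 − 2.6398) / (2.6000 − 2.6398) = 0.1566 · (0.060200)/(-0.039800) = -0.236867

-0.2369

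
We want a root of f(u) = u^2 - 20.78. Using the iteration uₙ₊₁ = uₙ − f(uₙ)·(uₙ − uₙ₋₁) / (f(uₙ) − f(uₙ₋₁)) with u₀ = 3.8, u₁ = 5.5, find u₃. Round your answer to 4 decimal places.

f(3.8) = -6.340000, f(5.5) = 9.470000
u₂ = 5.500000 − 9.470000·(5.500000 − 3.800000) / (9.470000 − (-6.340000)) = 5.500000 − (16.099000)/(15.810000) = 4.481720
f(4.481720) = -0.694182
u₃ = 4.481720 − (-0.694182)·(4.481720 − 5.500000) / (-0.694182 − 9.470000) = 4.481720 − (0.706871)/(-10.164182) = 4.551266

4.5513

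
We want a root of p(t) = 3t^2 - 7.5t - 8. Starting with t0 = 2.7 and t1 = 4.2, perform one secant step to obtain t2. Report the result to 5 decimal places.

p(2.7) = -6.3800000, p(4.2) = 13.4200000
t2 = 4.2000000 − 13.4200000·(4.2000000 − 2.7000000) / (13.4200000 − (-6.3800000)) = 4.2000000 − (20.1300000)/(19.8000000) = 3.1833333

3.18333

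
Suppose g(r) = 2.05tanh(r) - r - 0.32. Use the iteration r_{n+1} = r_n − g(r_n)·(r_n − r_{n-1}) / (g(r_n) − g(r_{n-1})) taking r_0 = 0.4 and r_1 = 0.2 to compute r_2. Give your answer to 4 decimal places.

0.3324

g(0.4) = 0.058895, g(0.2) = -0.115381
r_2 = 0.200000 − (-0.115381)·(0.200000 − 0.400000) / (-0.115381 − 0.058895) = 0.200000 − (0.023076)/(-0.174276) = 0.332411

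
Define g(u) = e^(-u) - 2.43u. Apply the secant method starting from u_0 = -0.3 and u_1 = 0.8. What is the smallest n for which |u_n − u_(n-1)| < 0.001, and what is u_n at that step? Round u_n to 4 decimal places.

g(-0.3) = 2.078859, g(0.8) = -1.494671
u_2 = 0.800000 − (-1.494671)·(1.100000)/(-3.573530) = 0.339912;  |Δ| = 0.460088
g(0.339912) = -0.114153
u_3 = 0.339912 − (-0.114153)·(-0.460088)/(1.380518) = 0.301868;  |Δ| = 0.038044
g(0.301868) = 0.005897
u_4 = 0.301868 − 0.005897·(-0.038044)/(0.120050) = 0.303737;  |Δ| = 0.001869
g(0.303737) = -0.000025
u_5 = 0.303737 − (-0.000025)·(0.001869)/(-0.005921) = 0.303729;  |Δ| = 0.000008
|u_5 − u_4| = 0.000008 < 0.001

n = 5, u_n = 0.3037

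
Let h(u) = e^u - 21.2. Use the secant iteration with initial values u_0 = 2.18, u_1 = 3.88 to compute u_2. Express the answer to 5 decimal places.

h(2.18) = -12.3536937, h(3.88) = 27.2242151
u_2 = 3.8800000 − 27.2242151·(3.8800000 − 2.1800000) / (27.2242151 − (-12.3536937)) = 3.8800000 − (46.2811656)/(39.5779088) = 2.7106314

2.71063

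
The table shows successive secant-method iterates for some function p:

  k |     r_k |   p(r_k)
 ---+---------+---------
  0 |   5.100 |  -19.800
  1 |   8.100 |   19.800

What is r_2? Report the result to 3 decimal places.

6.600

r_2 = 8.100 − 19.800·(8.100 − 5.100) / (19.800 − (-19.800))
   = 8.100 − (59.40000)/(39.60000) = 6.60000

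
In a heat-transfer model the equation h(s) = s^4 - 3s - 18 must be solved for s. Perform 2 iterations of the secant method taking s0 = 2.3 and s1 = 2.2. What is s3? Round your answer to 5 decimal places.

h(2.3) = 3.0841000, h(2.2) = -1.1744000
s2 = 2.2000000 − (-1.1744000)·(2.2000000 − 2.3000000) / (-1.1744000 − 3.0841000) = 2.2000000 − (0.1174400)/(-4.2585000) = 2.2275778
h(2.2275778) = -0.0602692
s3 = 2.2275778 − (-0.0602692)·(2.2275778 − 2.2000000) / (-0.0602692 − (-1.1744000)) = 2.2275778 − (-0.0016621)/(1.1141308) = 2.2290696

2.22907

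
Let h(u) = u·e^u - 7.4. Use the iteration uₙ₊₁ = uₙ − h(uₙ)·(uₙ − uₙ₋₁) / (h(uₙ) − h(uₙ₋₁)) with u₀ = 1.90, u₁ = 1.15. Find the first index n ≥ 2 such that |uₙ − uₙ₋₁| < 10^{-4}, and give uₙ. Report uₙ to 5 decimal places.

h(1.90) = 5.3031994, h(1.15) = -3.7680782
u₂ = 1.1500000 − (-3.7680782)·(-0.7500000)/(-9.0712776) = 1.4615392;  |Δ| = 0.3115392
h(1.4615392) = -1.0969771
u₃ = 1.4615392 − (-1.0969771)·(0.3115392)/(2.6711010) = 1.5894832;  |Δ| = 0.1279440
h(1.5894832) = 0.3903997
u₄ = 1.5894832 − 0.3903997·(0.1279440)/(1.4873768) = 1.5559011;  |Δ| = 0.0335821
h(1.5559011) = -0.0260323
u₅ = 1.5559011 − (-0.0260323)·(-0.0335821)/(-0.4164319) = 1.5580004;  |Δ| = 0.0020993
h(1.5580004) = -0.0005655
u₆ = 1.5580004 − (-0.0005655)·(0.0020993)/(0.0254668) = 1.5580470;  |Δ| = 0.0000466
|u₆ − u₅| = 0.0000466 < 10^{-4}

n = 6, uₙ = 1.55805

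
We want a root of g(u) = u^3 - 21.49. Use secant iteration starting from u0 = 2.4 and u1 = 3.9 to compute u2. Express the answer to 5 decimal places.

2.65275

g(2.4) = -7.6660000, g(3.9) = 37.8290000
u2 = 3.9000000 − 37.8290000·(3.9000000 − 2.4000000) / (37.8290000 − (-7.6660000)) = 3.9000000 − (56.7435000)/(45.4950000) = 2.6527530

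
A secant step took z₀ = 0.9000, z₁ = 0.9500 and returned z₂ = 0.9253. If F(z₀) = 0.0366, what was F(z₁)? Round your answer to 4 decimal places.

-0.0357

The secant line through (0.9000, 0.0366) and (0.9500, F(z₁)) crosses zero at z₂ = 0.9253.
So (0.9000, 0.0366), (0.9500, F(z₁)), (0.9253, 0) are collinear:
F(z₁) = 0.0366 · (0.9500 − 0.9253) / (0.9000 − 0.9253) = 0.0366 · (0.024700)/(-0.025300) = -0.035732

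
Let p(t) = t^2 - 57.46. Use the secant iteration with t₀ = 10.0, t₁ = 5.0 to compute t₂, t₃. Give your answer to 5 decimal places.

p(10.0) = 42.5400000, p(5.0) = -32.4600000
t₂ = 5.0000000 − (-32.4600000)·(5.0000000 − 10.0000000) / (-32.4600000 − 42.5400000) = 5.0000000 − (162.3000000)/(-75.0000000) = 7.1640000
p(7.1640000) = -6.1371040
t₃ = 7.1640000 − (-6.1371040)·(7.1640000 − 5.0000000) / (-6.1371040 − (-32.4600000)) = 7.1640000 − (-13.2806931)/(26.3228960) = 7.6685301

7.16400, 7.66853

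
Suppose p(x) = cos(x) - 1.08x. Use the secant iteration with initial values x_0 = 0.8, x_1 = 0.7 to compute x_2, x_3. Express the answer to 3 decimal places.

p(0.8) = -0.16729, p(0.7) = 0.00884
x_2 = 0.70000 − 0.00884·(0.70000 − 0.80000) / (0.00884 − (-0.16729)) = 0.70000 − (-0.00088)/(0.17614) = 0.70502
p(0.70502) = 0.00018
x_3 = 0.70502 − 0.00018·(0.70502 − 0.70000) / (0.00018 − 0.00884) = 0.70502 − (0.00000)/(-0.00867) = 0.70512

0.705, 0.705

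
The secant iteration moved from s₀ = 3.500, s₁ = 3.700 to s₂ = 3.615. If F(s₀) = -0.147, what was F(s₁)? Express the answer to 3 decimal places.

0.109

The secant line through (3.500, -0.147) and (3.700, F(s₁)) crosses zero at s₂ = 3.615.
So (3.500, -0.147), (3.700, F(s₁)), (3.615, 0) are collinear:
F(s₁) = -0.147 · (3.700 − 3.615) / (3.500 − 3.615) = -0.147 · (0.08500)/(-0.11500) = 0.10865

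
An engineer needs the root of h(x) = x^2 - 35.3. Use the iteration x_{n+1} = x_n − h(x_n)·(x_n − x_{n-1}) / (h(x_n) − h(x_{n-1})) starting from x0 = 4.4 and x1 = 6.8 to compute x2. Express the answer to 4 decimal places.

h(4.4) = -15.940000, h(6.8) = 10.940000
x2 = 6.800000 − 10.940000·(6.800000 − 4.400000) / (10.940000 − (-15.940000)) = 6.800000 − (26.256000)/(26.880000) = 5.823214

5.8232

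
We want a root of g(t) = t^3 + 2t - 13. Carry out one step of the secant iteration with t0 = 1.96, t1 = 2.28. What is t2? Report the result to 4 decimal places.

g(1.96) = -1.550464, g(2.28) = 3.412352
t2 = 2.280000 − 3.412352·(2.280000 − 1.960000) / (3.412352 − (-1.550464)) = 2.280000 − (1.091953)/(4.962816) = 2.059973

2.0600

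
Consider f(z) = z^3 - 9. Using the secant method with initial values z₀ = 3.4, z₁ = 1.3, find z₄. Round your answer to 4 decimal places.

2.0339

f(3.4) = 30.304000, f(1.3) = -6.803000
z₂ = 1.300000 − (-6.803000)·(1.300000 − 3.400000) / (-6.803000 − 30.304000) = 1.300000 − (14.286300)/(-37.107000) = 1.685003
f(1.685003) = -4.215882
z₃ = 1.685003 − (-4.215882)·(1.685003 − 1.300000) / (-4.215882 − (-6.803000)) = 1.685003 − (-1.623126)/(2.587118) = 2.312391
f(2.312391) = 3.364701
z₄ = 2.312391 − 3.364701·(2.312391 − 1.685003) / (3.364701 − (-4.215882)) = 2.312391 − (2.110972)/(7.580582) = 2.033920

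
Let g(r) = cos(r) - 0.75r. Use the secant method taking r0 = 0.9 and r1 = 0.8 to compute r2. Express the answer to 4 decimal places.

0.8644

g(0.9) = -0.053390, g(0.8) = 0.096707
r2 = 0.800000 − 0.096707·(0.800000 − 0.900000) / (0.096707 − (-0.053390)) = 0.800000 − (-0.009671)/(0.150097) = 0.864430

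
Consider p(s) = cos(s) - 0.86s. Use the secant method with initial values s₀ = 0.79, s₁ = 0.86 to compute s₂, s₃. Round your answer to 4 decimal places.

p(0.79) = 0.024445, p(0.86) = -0.087163
s₂ = 0.860000 − (-0.087163)·(0.860000 − 0.790000) / (-0.087163 − 0.024445) = 0.860000 − (-0.006101)/(-0.111608) = 0.805332
p(0.805332) = 0.000286
s₃ = 0.805332 − 0.000286·(0.805332 − 0.860000) / (0.000286 − (-0.087163)) = 0.805332 − (-0.000016)/(0.087449) = 0.805511

0.8053, 0.8055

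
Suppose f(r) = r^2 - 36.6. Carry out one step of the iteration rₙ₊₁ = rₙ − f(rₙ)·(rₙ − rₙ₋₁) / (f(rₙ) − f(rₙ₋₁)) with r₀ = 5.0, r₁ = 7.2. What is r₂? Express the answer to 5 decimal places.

5.95082

f(5.0) = -11.6000000, f(7.2) = 15.2400000
r₂ = 7.2000000 − 15.2400000·(7.2000000 − 5.0000000) / (15.2400000 − (-11.6000000)) = 7.2000000 − (33.5280000)/(26.8400000) = 5.9508197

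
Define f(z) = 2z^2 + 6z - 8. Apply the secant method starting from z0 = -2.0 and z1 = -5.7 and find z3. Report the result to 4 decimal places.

-3.7942

f(-2.0) = -12.000000, f(-5.7) = 22.780000
z2 = -5.700000 − 22.780000·(-5.700000 − (-2.000000)) / (22.780000 − (-12.000000)) = -5.700000 − (-84.286000)/(34.780000) = -3.276596
f(-3.276596) = -6.187415
z3 = -3.276596 − (-6.187415)·(-3.276596 − (-5.700000)) / (-6.187415 − 22.780000) = -3.276596 − (-14.994608)/(-28.967415) = -3.794233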